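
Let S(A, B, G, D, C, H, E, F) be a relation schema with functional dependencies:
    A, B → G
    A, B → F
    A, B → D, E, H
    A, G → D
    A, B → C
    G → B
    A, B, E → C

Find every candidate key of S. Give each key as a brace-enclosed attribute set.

Attributes never on any right-hand side: {A} — every candidate key must contain it.
{A, B}⁺ = {A, B, C, D, E, F, G, H} — all of the relation — so {A, B} is a candidate key.
{A, G}⁺ = {A, B, C, D, E, F, G, H} — all of the relation — so {A, G} is a candidate key.
These are minimal and exhaustive — every other superkey contains one of them.

{A, B}, {A, G}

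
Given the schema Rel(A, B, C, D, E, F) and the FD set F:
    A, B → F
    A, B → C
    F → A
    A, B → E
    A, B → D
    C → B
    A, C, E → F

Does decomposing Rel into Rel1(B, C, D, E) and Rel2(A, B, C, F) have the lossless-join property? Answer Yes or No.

Common attributes: {B, C}; their closure is {B, C}.
The closure covers neither Rel1 nor Rel2 entirely; the join is not lossless.

No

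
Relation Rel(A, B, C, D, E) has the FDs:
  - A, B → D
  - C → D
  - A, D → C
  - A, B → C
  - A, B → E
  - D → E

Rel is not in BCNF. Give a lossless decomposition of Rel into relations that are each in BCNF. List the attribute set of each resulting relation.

{A, B, C}; {C, D}; {D, E}

Candidate key of the original relation: {A, B}.
In {A, B, C, D, E}, {C} is not a superkey ({C}⁺ restricted to this set is {C, D, E}), so split on C → D, E into {C, D, E} and {A, B, C}.
In {C, D, E}, {D} is not a superkey ({D}⁺ restricted to this set is {D, E}), so split on D → E into {D, E} and {C, D}.
{D, E} is in BCNF.
{C, D} is in BCNF.
{A, B, C} is in BCNF.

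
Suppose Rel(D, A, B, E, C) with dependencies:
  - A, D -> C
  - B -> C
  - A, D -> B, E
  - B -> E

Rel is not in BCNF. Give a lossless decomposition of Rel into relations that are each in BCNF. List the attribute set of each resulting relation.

{A, B, D}; {B, C, E}

Candidate key of the original relation: {A, D}.
In {A, B, C, D, E}, {B} is not a superkey ({B}⁺ restricted to this set is {B, C, E}), so split on B -> C, E into {B, C, E} and {A, B, D}.
{B, C, E}: every determinant is a superkey — BCNF.
{A, B, D}: every determinant is a superkey — BCNF.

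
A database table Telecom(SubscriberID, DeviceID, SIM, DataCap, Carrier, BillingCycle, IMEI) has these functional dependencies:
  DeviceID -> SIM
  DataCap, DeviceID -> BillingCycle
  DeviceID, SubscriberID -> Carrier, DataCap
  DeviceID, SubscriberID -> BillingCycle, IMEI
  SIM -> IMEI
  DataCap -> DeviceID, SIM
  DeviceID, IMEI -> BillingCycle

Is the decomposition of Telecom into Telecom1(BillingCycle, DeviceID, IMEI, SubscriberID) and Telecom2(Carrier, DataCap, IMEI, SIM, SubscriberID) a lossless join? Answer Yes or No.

No

The shared attributes are {IMEI, SubscriberID} and {IMEI, SubscriberID}⁺ = {IMEI, SubscriberID}.
The closure covers neither Telecom1 nor Telecom2 entirely; the join is not lossless.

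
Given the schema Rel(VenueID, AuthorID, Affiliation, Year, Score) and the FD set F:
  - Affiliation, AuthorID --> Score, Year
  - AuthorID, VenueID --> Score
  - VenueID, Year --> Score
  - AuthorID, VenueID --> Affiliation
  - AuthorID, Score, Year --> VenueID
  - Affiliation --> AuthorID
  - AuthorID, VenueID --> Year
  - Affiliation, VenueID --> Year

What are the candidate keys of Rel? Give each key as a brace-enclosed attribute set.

{Affiliation}, {AuthorID, Score, Year}, {AuthorID, VenueID}

{Affiliation}⁺ = {Affiliation, AuthorID, Score, VenueID, Year} — all of the relation — so {Affiliation} is a candidate key.
{AuthorID, VenueID}⁺ = {Affiliation, AuthorID, Score, VenueID, Year} — all of the relation — so {AuthorID, VenueID} is a candidate key.
{AuthorID, Score, Year}⁺ = {Affiliation, AuthorID, Score, VenueID, Year} — all of the relation — so {AuthorID, Score, Year} is a candidate key.
These are minimal and exhaustive — every other superkey contains one of them.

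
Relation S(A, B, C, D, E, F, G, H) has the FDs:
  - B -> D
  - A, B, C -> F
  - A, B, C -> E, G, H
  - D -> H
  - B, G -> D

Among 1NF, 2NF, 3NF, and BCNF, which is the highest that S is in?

Candidate key: {A, B, C}. Prime attributes: {A, B, C}.
B -> D breaks BCNF: {B}⁺ = {B, D, H}, so {B} is not a superkey.
Because {D} is non-prime and the left side of B -> D is not a superkey, the relation is not in 3NF.
{B} is a proper subset of the key {A, B, C}, and {B}⁺ contains the non-prime attributes {D, H} — a partial dependency, so 2NF is violated.

1NF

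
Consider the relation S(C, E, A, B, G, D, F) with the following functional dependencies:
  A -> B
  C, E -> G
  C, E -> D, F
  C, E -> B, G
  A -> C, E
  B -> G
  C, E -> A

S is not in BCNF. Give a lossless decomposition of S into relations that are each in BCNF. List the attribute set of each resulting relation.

{A, B, C, D, E, F}; {B, G}

Candidate keys of the original relation: {A}, {C, E}.
Within {A, B, C, D, E, F, G}: {B}⁺ ∩ {A, B, C, D, E, F, G} = {B, G}, not the whole set, so B -> G violates BCNF; decompose into {B, G} and {A, B, C, D, E, F}.
{B, G} has no BCNF violation.
{A, B, C, D, E, F} has no BCNF violation.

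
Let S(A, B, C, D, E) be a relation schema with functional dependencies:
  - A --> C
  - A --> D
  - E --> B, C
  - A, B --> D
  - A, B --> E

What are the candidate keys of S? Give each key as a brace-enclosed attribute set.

{A, B}, {A, E}

{A} never appears on the right of any FD, so every key must include it.
Closure of {A, B} is {A, B, C, D, E}, the whole schema; {A, B} is a candidate key.
Closure of {A, E} is {A, B, C, D, E}, the whole schema; {A, E} is a candidate key.
Any other superkey properly contains one of these, so there are no further candidate keys.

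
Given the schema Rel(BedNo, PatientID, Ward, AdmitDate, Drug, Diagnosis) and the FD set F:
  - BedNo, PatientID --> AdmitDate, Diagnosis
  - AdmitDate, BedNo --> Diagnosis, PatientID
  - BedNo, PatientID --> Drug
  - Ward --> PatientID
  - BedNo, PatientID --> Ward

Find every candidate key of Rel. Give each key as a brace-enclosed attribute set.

No FD produces {BedNo}, so it must be in every candidate key.
Closure of {AdmitDate, BedNo} is {AdmitDate, BedNo, Diagnosis, Drug, PatientID, Ward}, the whole schema; {AdmitDate, BedNo} is a candidate key.
Closure of {BedNo, PatientID} is {AdmitDate, BedNo, Diagnosis, Drug, PatientID, Ward}, the whole schema; {BedNo, PatientID} is a candidate key.
Closure of {BedNo, Ward} is {AdmitDate, BedNo, Diagnosis, Drug, PatientID, Ward}, the whole schema; {BedNo, Ward} is a candidate key.
No proper subset of any of these is a key, and no other minimal superkey exists.

{AdmitDate, BedNo}, {BedNo, PatientID}, {BedNo, Ward}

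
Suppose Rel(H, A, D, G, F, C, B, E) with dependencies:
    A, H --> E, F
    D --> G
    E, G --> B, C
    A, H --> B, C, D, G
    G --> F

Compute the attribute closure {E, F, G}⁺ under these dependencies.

Start with {E, F, G}.
E, G --> B, C applies; add {B, C} → now {B, C, E, F, G}.
No further FD applies.

{B, C, E, F, G}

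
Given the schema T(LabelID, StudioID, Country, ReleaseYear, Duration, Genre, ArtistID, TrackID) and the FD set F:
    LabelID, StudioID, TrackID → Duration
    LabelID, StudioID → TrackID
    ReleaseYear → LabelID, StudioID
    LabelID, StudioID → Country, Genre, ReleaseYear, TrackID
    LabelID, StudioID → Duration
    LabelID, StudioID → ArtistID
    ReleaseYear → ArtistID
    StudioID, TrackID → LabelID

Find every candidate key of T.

{LabelID, StudioID}, {ReleaseYear}, {StudioID, TrackID}

Closure of {ReleaseYear} is {ArtistID, Country, Duration, Genre, LabelID, ReleaseYear, StudioID, TrackID}, the whole schema; {ReleaseYear} is a candidate key.
Closure of {LabelID, StudioID} is {ArtistID, Country, Duration, Genre, LabelID, ReleaseYear, StudioID, TrackID}, the whole schema; {LabelID, StudioID} is a candidate key.
Closure of {StudioID, TrackID} is {ArtistID, Country, Duration, Genre, LabelID, ReleaseYear, StudioID, TrackID}, the whole schema; {StudioID, TrackID} is a candidate key.
Any other superkey properly contains one of these, so there are no further candidate keys.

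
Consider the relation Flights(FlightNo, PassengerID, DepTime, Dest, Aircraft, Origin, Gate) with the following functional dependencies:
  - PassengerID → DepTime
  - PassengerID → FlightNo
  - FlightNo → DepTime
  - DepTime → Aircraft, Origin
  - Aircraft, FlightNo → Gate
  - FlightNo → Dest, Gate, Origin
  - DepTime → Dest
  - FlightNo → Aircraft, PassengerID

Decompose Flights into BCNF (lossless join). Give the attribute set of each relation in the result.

{Aircraft, DepTime, Dest, Origin}; {DepTime, FlightNo, Gate, PassengerID}

Candidate keys of the original relation: {FlightNo}, {PassengerID}.
{Aircraft, DepTime, Dest, FlightNo, Gate, Origin, PassengerID}: {DepTime} determines {Aircraft, DepTime, Dest, Origin} here but is not a superkey — split on DepTime → Aircraft, Dest, Origin, giving {Aircraft, DepTime, Dest, Origin} and {DepTime, FlightNo, Gate, PassengerID}.
{Aircraft, DepTime, Dest, Origin} has no BCNF violation.
{DepTime, FlightNo, Gate, PassengerID} has no BCNF violation.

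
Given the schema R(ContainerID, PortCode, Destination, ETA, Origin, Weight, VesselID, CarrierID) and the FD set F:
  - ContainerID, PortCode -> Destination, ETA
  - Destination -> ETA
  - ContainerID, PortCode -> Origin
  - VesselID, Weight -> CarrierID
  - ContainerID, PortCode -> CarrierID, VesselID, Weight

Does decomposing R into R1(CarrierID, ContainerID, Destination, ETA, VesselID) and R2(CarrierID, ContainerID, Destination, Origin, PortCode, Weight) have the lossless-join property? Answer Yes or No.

R1 ∩ R2 = {CarrierID, ContainerID, Destination}; its closure under F is {CarrierID, ContainerID, Destination, ETA}.
Neither R1 nor R2 is contained in that closure, so the decomposition is lossy.

No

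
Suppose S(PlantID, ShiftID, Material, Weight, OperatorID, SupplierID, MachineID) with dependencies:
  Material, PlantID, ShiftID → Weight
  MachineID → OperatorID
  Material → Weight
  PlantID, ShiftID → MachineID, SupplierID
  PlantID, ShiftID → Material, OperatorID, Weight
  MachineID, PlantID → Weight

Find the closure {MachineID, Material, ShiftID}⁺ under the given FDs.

{MachineID, Material, OperatorID, ShiftID, Weight}

Start with {MachineID, Material, ShiftID}.
MachineID → OperatorID applies; add {OperatorID} → now {MachineID, Material, OperatorID, ShiftID}.
Material → Weight applies; add {Weight} → now {MachineID, Material, OperatorID, ShiftID, Weight}.
No further FD applies.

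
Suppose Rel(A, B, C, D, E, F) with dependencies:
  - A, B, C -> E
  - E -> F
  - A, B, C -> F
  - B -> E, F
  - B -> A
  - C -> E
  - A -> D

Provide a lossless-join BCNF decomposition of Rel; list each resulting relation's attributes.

{A, B, E}; {A, D}; {B, C}; {E, F}

Candidate key of the original relation: {B, C}.
In {A, B, C, D, E, F}, {E} is not a superkey ({E}⁺ restricted to this set is {E, F}), so split on E -> F into {E, F} and {A, B, C, D, E}.
{E, F} is in BCNF.
In {A, B, C, D, E}, {B} is not a superkey ({B}⁺ restricted to this set is {A, B, D, E}), so split on B -> A, D, E into {A, B, D, E} and {B, C}.
In {A, B, D, E}, {A} is not a superkey ({A}⁺ restricted to this set is {A, D}), so split on A -> D into {A, D} and {A, B, E}.
{A, D} is in BCNF.
{A, B, E} is in BCNF.
{B, C} is in BCNF.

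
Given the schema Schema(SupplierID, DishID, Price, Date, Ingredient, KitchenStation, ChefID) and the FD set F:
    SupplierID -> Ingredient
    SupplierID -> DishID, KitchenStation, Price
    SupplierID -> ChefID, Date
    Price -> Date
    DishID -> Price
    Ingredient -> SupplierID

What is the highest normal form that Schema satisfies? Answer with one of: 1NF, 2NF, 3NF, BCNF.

2NF

Candidate keys: {Ingredient}, {SupplierID}. Prime attributes: {Ingredient, SupplierID}.
Price -> Date breaks BCNF: {Price}⁺ = {Date, Price}, so {Price} is not a superkey.
Price -> Date has non-prime {Date} on the right and a non-superkey on the left, so 3NF fails.
With only single-attribute keys there can be no partial dependency, so 2NF holds.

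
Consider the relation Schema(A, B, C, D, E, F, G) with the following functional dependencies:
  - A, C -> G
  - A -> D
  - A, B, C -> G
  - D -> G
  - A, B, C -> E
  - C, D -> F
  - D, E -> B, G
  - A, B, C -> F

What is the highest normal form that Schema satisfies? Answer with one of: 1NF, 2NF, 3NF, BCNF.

Candidate keys: {A, B, C}, {A, C, E}. Prime attributes: {A, B, C, E}.
A, C -> G: {A, C}⁺ = {A, C, D, F, G}, which is not all of the attributes, so the left side is not a superkey — BCNF is violated.
Because {G} is non-prime and the left side of A, C -> G is not a superkey, the relation is not in 3NF.
The proper key subset {A} of {A, B, C} determines non-prime {D, G}, so the relation is not even in 2NF.

1NF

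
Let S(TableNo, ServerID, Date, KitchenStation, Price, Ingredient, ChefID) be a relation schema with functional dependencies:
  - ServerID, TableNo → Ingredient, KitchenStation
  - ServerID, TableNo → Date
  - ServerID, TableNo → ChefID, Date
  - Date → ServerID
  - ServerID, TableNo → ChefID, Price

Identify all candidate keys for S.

{TableNo} never appears on the right of any FD, so every key must include it.
Closure of {Date, TableNo} is {ChefID, Date, Ingredient, KitchenStation, Price, ServerID, TableNo}, the whole schema; {Date, TableNo} is a candidate key.
Closure of {ServerID, TableNo} is {ChefID, Date, Ingredient, KitchenStation, Price, ServerID, TableNo}, the whole schema; {ServerID, TableNo} is a candidate key.
These are minimal and exhaustive — every other superkey contains one of them.

{Date, TableNo}, {ServerID, TableNo}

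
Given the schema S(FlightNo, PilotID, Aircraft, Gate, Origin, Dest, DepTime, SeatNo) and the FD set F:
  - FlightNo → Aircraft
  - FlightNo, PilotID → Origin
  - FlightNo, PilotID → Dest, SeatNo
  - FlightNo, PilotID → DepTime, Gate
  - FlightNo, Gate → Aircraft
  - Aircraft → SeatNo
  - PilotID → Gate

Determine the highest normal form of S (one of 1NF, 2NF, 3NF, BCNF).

1NF

Candidate key: {FlightNo, PilotID}. Prime attributes: {FlightNo, PilotID}.
FlightNo → Aircraft: {FlightNo}⁺ = {Aircraft, FlightNo, SeatNo}, which is not all of the attributes, so the left side is not a superkey — BCNF is violated.
FlightNo → Aircraft has non-prime {Aircraft} on the right and a non-superkey on the left, so 3NF fails.
The proper key subset {FlightNo} of {FlightNo, PilotID} determines non-prime {Aircraft, SeatNo}, so the relation is not even in 2NF.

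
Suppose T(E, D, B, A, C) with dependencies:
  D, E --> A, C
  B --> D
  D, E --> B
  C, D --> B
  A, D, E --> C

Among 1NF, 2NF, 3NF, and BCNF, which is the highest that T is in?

3NF

Candidate keys: {B, E}, {D, E}. Prime attributes: {B, D, E}.
B --> D breaks BCNF: {B}⁺ = {B, D}, so {B} is not a superkey.
Its right-hand attributes {D} are all prime, as are those of every other non-superkey FD — the relation is in 3NF.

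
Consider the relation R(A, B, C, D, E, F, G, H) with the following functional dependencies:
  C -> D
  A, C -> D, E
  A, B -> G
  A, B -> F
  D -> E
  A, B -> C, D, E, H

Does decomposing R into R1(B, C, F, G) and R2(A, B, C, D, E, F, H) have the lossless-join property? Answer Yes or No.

No

R1 ∩ R2 = {B, C, F}; its closure under F is {B, C, D, E, F}.
Neither R1 nor R2 is contained in that closure, so the decomposition is lossy.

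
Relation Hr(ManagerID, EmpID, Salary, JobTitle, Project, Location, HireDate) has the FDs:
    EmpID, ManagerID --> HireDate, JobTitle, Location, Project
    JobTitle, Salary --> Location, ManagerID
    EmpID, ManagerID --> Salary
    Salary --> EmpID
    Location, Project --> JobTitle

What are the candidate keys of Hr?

{EmpID, ManagerID}, {JobTitle, Salary}, {Location, Project, Salary}, {ManagerID, Salary}

{EmpID, ManagerID}⁺ = {EmpID, HireDate, JobTitle, Location, ManagerID, Project, Salary}, which is every attribute, so {EmpID, ManagerID} is a candidate key.
{JobTitle, Salary}⁺ = {EmpID, HireDate, JobTitle, Location, ManagerID, Project, Salary}, which is every attribute, so {JobTitle, Salary} is a candidate key.
{ManagerID, Salary}⁺ = {EmpID, HireDate, JobTitle, Location, ManagerID, Project, Salary}, which is every attribute, so {ManagerID, Salary} is a candidate key.
{Location, Project, Salary}⁺ = {EmpID, HireDate, JobTitle, Location, ManagerID, Project, Salary}, which is every attribute, so {Location, Project, Salary} is a candidate key.
Any other superkey properly contains one of these, so there are no further candidate keys.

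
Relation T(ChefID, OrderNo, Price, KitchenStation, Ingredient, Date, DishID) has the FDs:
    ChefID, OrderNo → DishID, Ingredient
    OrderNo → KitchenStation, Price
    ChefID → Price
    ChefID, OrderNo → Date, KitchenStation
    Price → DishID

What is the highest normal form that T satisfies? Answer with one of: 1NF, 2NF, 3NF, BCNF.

Candidate key: {ChefID, OrderNo}. Prime attributes: {ChefID, OrderNo}.
OrderNo → KitchenStation, Price breaks BCNF: {OrderNo}⁺ = {DishID, KitchenStation, OrderNo, Price}, so {OrderNo} is not a superkey.
OrderNo → KitchenStation, Price has non-prime {KitchenStation, Price} on the right and a non-superkey on the left, so 3NF fails.
The proper key subset {ChefID} of {ChefID, OrderNo} determines non-prime {DishID, Price}, so the relation is not even in 2NF.

1NF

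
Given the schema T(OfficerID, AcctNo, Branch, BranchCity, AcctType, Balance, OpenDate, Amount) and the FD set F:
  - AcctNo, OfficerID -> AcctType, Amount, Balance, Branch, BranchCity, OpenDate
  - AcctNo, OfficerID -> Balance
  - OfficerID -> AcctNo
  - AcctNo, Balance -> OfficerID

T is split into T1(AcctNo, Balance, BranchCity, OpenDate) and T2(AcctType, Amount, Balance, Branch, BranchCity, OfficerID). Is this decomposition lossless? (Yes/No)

No

T1 ∩ T2 = {Balance, BranchCity}; its closure under F is {Balance, BranchCity}.
T1 ⊄ {Balance, BranchCity} and T2 ⊄ {Balance, BranchCity}, so the split is lossy.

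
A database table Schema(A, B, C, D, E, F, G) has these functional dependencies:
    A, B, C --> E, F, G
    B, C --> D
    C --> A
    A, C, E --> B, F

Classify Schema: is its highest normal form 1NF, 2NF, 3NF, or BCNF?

1NF

Candidate keys: {B, C}, {C, E}. Prime attributes: {B, C, E}.
For C --> A we have {C}⁺ = {A, C}; {C} is not a superkey, so BCNF fails.
C --> A has non-prime {A} on the right and a non-superkey on the left, so 3NF fails.
The proper key subset {C} of {B, C} determines non-prime {A}, so the relation is not even in 2NF.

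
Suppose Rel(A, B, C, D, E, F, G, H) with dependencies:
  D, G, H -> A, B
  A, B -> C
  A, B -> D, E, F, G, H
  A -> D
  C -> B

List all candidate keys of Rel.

{A, B}⁺ = {A, B, C, D, E, F, G, H} — all of the relation — so {A, B} is a candidate key.
{A, C}⁺ = {A, B, C, D, E, F, G, H} — all of the relation — so {A, C} is a candidate key.
{A, G, H}⁺ = {A, B, C, D, E, F, G, H} — all of the relation — so {A, G, H} is a candidate key.
{D, G, H}⁺ = {A, B, C, D, E, F, G, H} — all of the relation — so {D, G, H} is a candidate key.
No proper subset of any of these is a key, and no other minimal superkey exists.

{A, B}, {A, C}, {A, G, H}, {D, G, H}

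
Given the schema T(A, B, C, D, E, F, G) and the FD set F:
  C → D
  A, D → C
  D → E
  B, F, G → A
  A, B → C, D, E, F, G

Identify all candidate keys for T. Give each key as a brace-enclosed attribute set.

{A, B}, {B, F, G}

Attributes never on any right-hand side: {B} — every candidate key must contain it.
{A, B}⁺ = {A, B, C, D, E, F, G}, which is every attribute, so {A, B} is a candidate key.
{B, F, G}⁺ = {A, B, C, D, E, F, G}, which is every attribute, so {B, F, G} is a candidate key.
No proper subset of any of these is a key, and no other minimal superkey exists.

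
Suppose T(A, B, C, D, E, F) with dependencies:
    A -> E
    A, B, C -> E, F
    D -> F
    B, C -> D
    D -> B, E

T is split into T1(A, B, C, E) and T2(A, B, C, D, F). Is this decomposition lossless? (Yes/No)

T1 ∩ T2 = {A, B, C}; its closure under F is {A, B, C, D, E, F}.
This includes all of T1, so the common attributes are a superkey of T1 — the join is lossless.

Yes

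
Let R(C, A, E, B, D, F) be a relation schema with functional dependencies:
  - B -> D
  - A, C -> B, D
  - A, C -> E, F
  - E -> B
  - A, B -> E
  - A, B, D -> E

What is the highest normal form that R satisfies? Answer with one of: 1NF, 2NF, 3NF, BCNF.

2NF

Candidate key: {A, C}. Prime attributes: {A, C}.
For B -> D we have {B}⁺ = {B, D}; {B} is not a superkey, so BCNF fails.
B -> D has non-prime {D} on the right and a non-superkey on the left, so 3NF fails.
No proper subset of a key has a non-prime attribute in its closure, so there is no partial dependency; 2NF holds.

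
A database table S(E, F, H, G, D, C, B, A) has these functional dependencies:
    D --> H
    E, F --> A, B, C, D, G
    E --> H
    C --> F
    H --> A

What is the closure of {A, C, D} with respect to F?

{A, C, D, F, H}

Start with {A, C, D}.
D --> H applies; add {H} → now {A, C, D, H}.
C --> F applies; add {F} → now {A, C, D, F, H}.
No further FD applies.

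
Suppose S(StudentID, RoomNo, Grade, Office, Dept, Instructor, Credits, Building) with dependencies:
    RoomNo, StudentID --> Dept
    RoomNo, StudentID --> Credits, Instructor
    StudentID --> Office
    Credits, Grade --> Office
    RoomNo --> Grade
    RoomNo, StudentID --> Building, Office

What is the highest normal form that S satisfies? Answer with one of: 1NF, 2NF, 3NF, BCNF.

Candidate key: {RoomNo, StudentID}. Prime attributes: {RoomNo, StudentID}.
For StudentID --> Office we have {StudentID}⁺ = {Office, StudentID}; {StudentID} is not a superkey, so BCNF fails.
StudentID --> Office determines the non-prime attribute {Office} from a non-superkey — 3NF is violated.
{RoomNo} is a proper subset of the key {RoomNo, StudentID}, and {RoomNo}⁺ contains the non-prime attribute {Grade} — a partial dependency, so 2NF is violated.

1NF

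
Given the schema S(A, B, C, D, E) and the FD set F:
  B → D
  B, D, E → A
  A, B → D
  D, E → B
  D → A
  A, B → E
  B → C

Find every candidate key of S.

Closure of {B} is {A, B, C, D, E}, the whole schema; {B} is a candidate key.
Closure of {D, E} is {A, B, C, D, E}, the whole schema; {D, E} is a candidate key.
No proper subset of any of these is a key, and no other minimal superkey exists.

{B}, {D, E}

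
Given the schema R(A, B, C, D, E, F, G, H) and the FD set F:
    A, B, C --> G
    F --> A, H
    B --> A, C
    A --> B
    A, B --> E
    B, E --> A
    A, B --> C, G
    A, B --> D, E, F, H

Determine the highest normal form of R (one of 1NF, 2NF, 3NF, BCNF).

BCNF

Candidate keys: {A}, {B}, {F}. Prime attributes: {A, B, F}.
Every FD has a superkey on the left, so the relation is in BCNF.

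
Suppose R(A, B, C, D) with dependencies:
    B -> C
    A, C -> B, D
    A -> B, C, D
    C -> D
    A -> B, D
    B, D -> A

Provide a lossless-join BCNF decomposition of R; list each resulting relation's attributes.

{A, B, C}; {C, D}

Candidate keys of the original relation: {A}, {B}.
{A, B, C, D}: {C} determines {C, D} here but is not a superkey — split on C -> D, giving {C, D} and {A, B, C}.
{C, D}: every determinant is a superkey — BCNF.
{A, B, C}: every determinant is a superkey — BCNF.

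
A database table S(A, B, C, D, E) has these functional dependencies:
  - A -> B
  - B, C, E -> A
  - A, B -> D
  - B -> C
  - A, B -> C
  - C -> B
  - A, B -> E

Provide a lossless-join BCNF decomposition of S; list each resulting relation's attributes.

{A, B, D, E}; {B, C}

Candidate keys of the original relation: {A}, {B, E}, {C, E}.
{A, B, C, D, E}: {B} determines {B, C} here but is not a superkey — split on B -> C, giving {B, C} and {A, B, D, E}.
{B, C} is in BCNF.
{A, B, D, E} is in BCNF.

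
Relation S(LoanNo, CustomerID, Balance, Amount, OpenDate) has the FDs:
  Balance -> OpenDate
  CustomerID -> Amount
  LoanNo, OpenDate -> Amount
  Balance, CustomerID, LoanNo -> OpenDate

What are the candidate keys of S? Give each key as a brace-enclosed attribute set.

{Balance, CustomerID, LoanNo}

No FD produces {Balance, CustomerID, LoanNo}, so they must be in every candidate key.
{Balance, CustomerID, LoanNo}⁺ = {Amount, Balance, CustomerID, LoanNo, OpenDate} — all of the relation — so {Balance, CustomerID, LoanNo} is a candidate key.
No other minimal set has full closure, so this is the only candidate key.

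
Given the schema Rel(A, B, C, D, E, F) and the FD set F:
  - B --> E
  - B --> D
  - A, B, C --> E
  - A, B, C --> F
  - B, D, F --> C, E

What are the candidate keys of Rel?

Attributes never on any right-hand side: {A, B} — every candidate key must contain all of them.
Closure of {A, B, C} is {A, B, C, D, E, F}, the whole schema; {A, B, C} is a candidate key.
Closure of {A, B, F} is {A, B, C, D, E, F}, the whole schema; {A, B, F} is a candidate key.
No proper subset of any of these is a key, and no other minimal superkey exists.

{A, B, C}, {A, B, F}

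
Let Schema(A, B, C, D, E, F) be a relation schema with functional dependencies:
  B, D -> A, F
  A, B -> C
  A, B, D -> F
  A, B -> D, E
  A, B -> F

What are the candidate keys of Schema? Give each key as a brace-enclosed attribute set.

{B} never appears on the right of any FD, so every key must include it.
Closure of {A, B} is {A, B, C, D, E, F}, the whole schema; {A, B} is a candidate key.
Closure of {B, D} is {A, B, C, D, E, F}, the whole schema; {B, D} is a candidate key.
These are minimal and exhaustive — every other superkey contains one of them.

{A, B}, {B, D}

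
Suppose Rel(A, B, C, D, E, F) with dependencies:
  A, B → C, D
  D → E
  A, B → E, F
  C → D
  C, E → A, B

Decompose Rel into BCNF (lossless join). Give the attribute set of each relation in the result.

Candidate keys of the original relation: {A, B}, {C}.
{A, B, C, D, E, F}: {D} determines {D, E} here but is not a superkey — split on D → E, giving {D, E} and {A, B, C, D, F}.
{D, E} is in BCNF.
{A, B, C, D, F} is in BCNF.

{A, B, C, D, F}; {D, E}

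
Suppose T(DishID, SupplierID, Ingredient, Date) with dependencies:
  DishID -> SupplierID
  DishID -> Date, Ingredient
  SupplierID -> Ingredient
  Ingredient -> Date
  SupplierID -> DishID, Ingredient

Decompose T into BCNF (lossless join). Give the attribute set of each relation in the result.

Candidate keys of the original relation: {DishID}, {SupplierID}.
In {Date, DishID, Ingredient, SupplierID}, {Ingredient} is not a superkey ({Ingredient}⁺ restricted to this set is {Date, Ingredient}), so split on Ingredient -> Date into {Date, Ingredient} and {DishID, Ingredient, SupplierID}.
{Date, Ingredient} has no BCNF violation.
{DishID, Ingredient, SupplierID} has no BCNF violation.

{Date, Ingredient}; {DishID, Ingredient, SupplierID}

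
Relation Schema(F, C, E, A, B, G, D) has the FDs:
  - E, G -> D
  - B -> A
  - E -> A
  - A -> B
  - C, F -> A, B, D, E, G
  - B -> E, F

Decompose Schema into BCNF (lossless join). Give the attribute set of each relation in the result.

Candidate keys of the original relation: {A, C}, {B, C}, {C, E}, {C, F}.
Within {A, B, C, D, E, F, G}: {E, G}⁺ ∩ {A, B, C, D, E, F, G} = {A, B, D, E, F, G}, not the whole set, so E, G -> A, B, D, F violates BCNF; decompose into {A, B, D, E, F, G} and {C, E, G}.
Within {A, B, D, E, F, G}: {B}⁺ ∩ {A, B, D, E, F, G} = {A, B, E, F}, not the whole set, so B -> A, E, F violates BCNF; decompose into {A, B, E, F} and {B, D, G}.
{A, B, E, F} is in BCNF.
{B, D, G} is in BCNF.
{C, E, G} is in BCNF.

{A, B, E, F}; {B, D, G}; {C, E, G}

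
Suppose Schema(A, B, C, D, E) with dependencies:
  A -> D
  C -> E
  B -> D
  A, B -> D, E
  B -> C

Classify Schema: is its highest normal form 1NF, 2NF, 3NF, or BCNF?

Candidate key: {A, B}. Prime attributes: {A, B}.
A -> D: {A}⁺ = {A, D}, which is not all of the attributes, so the left side is not a superkey — BCNF is violated.
Because {D} is non-prime and the left side of A -> D is not a superkey, the relation is not in 3NF.
The proper key subset {A} of {A, B} determines non-prime {D}, so the relation is not even in 2NF.

1NF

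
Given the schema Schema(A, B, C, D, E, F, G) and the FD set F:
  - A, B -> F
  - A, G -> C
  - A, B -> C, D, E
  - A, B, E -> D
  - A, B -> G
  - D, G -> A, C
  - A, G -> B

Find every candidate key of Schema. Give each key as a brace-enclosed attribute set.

Closure of {A, B} is {A, B, C, D, E, F, G}, the whole schema; {A, B} is a candidate key.
Closure of {A, G} is {A, B, C, D, E, F, G}, the whole schema; {A, G} is a candidate key.
Closure of {D, G} is {A, B, C, D, E, F, G}, the whole schema; {D, G} is a candidate key.
No proper subset of any of these is a key, and no other minimal superkey exists.

{A, B}, {A, G}, {D, G}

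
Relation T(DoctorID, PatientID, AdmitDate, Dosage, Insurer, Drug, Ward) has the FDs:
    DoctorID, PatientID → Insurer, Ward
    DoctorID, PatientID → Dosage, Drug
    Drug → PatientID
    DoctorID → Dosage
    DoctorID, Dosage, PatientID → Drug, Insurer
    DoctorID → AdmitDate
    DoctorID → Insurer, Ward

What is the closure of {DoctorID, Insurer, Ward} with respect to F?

{AdmitDate, DoctorID, Dosage, Insurer, Ward}

Start with {DoctorID, Insurer, Ward}.
DoctorID → Dosage applies; add {Dosage} → now {DoctorID, Dosage, Insurer, Ward}.
DoctorID → AdmitDate applies; add {AdmitDate} → now {AdmitDate, DoctorID, Dosage, Insurer, Ward}.
No further FD applies.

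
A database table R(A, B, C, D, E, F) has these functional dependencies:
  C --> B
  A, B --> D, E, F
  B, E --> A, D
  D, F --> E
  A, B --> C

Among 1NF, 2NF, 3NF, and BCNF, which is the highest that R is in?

3NF

Candidate keys: {A, B}, {A, C}, {B, D, F}, {B, E}, {C, D, F}, {C, E}. Prime attributes: {A, B, C, D, E, F}.
For C --> B we have {C}⁺ = {B, C}; {C} is not a superkey, so BCNF fails.
Since {B} ⊆ prime attributes and every other non-superkey FD also has a prime right side, the schema is in 3NF.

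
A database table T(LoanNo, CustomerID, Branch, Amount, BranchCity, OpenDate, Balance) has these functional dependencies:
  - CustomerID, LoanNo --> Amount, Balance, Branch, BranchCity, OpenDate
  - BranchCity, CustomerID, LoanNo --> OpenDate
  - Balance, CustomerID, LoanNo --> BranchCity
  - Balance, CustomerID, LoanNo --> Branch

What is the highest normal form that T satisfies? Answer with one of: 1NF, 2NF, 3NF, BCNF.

Candidate key: {CustomerID, LoanNo}. Prime attributes: {CustomerID, LoanNo}.
Every FD has a superkey on the left, so the relation is in BCNF.

BCNF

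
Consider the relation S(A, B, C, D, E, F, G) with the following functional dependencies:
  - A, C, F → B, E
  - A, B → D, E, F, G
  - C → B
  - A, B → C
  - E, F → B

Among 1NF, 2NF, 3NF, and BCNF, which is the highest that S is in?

Candidate keys: {A, B}, {A, C}, {A, E, F}. Prime attributes: {A, B, C, E, F}.
C → B breaks BCNF: {C}⁺ = {B, C}, so {C} is not a superkey.
Since {B} ⊆ prime attributes and every other non-superkey FD also has a prime right side, the schema is in 3NF.

3NF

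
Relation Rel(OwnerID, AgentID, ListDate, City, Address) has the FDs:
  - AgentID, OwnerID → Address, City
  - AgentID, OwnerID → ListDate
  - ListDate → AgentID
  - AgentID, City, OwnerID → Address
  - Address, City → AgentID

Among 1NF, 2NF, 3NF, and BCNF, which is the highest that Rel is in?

3NF

Candidate keys: {Address, City, OwnerID}, {AgentID, OwnerID}, {ListDate, OwnerID}. Prime attributes: {Address, AgentID, City, ListDate, OwnerID}.
ListDate → AgentID breaks BCNF: {ListDate}⁺ = {AgentID, ListDate}, so {ListDate} is not a superkey.
Since {AgentID} ⊆ prime attributes and every other non-superkey FD also has a prime right side, the schema is in 3NF.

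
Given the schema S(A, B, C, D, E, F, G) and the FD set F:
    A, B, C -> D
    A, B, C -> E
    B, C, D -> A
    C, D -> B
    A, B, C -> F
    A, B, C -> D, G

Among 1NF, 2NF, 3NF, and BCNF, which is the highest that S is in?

Candidate keys: {A, B, C}, {C, D}. Prime attributes: {A, B, C, D}.
Every FD has a superkey on the left, so the relation is in BCNF.

BCNF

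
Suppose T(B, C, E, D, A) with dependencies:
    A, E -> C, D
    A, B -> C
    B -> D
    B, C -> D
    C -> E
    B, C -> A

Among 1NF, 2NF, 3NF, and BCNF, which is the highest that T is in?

1NF

Candidate keys: {A, B}, {B, C}. Prime attributes: {A, B, C}.
A, E -> C, D breaks BCNF: {A, E}⁺ = {A, C, D, E}, so {A, E} is not a superkey.
Because {D} is non-prime and the left side of A, E -> C, D is not a superkey, the relation is not in 3NF.
{B} is a proper subset of the key {A, B}, and {B}⁺ contains the non-prime attribute {D} — a partial dependency, so 2NF is violated.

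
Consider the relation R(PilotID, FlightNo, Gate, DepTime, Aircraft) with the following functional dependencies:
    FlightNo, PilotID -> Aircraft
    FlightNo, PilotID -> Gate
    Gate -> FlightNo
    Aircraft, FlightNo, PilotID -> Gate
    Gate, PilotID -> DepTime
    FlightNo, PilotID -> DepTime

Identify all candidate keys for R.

{FlightNo, PilotID}, {Gate, PilotID}

No FD produces {PilotID}, so it must be in every candidate key.
{FlightNo, PilotID}⁺ = {Aircraft, DepTime, FlightNo, Gate, PilotID} — all of the relation — so {FlightNo, PilotID} is a candidate key.
{Gate, PilotID}⁺ = {Aircraft, DepTime, FlightNo, Gate, PilotID} — all of the relation — so {Gate, PilotID} is a candidate key.
These are minimal and exhaustive — every other superkey contains one of them.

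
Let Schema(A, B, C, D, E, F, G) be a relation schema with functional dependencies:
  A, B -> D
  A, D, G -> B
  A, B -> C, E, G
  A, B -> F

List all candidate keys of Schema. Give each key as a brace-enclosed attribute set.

Attributes never on any right-hand side: {A} — every candidate key must contain it.
{A, B}⁺ = {A, B, C, D, E, F, G} — all of the relation — so {A, B} is a candidate key.
{A, D, G}⁺ = {A, B, C, D, E, F, G} — all of the relation — so {A, D, G} is a candidate key.
Any other superkey properly contains one of these, so there are no further candidate keys.

{A, B}, {A, D, G}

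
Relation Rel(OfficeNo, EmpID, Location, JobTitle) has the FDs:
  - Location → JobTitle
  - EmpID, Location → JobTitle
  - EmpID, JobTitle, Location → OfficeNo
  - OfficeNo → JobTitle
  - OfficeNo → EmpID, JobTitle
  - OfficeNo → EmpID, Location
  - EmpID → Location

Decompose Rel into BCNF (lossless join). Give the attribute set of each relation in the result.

{EmpID, Location, OfficeNo}; {JobTitle, Location}

Candidate keys of the original relation: {EmpID}, {OfficeNo}.
Within {EmpID, JobTitle, Location, OfficeNo}: {Location}⁺ ∩ {EmpID, JobTitle, Location, OfficeNo} = {JobTitle, Location}, not the whole set, so Location → JobTitle violates BCNF; decompose into {JobTitle, Location} and {EmpID, Location, OfficeNo}.
{JobTitle, Location} has no BCNF violation.
{EmpID, Location, OfficeNo} has no BCNF violation.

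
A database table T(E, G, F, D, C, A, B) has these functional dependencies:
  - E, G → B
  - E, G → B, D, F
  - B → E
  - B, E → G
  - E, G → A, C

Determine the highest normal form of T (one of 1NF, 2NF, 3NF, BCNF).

BCNF

Candidate keys: {B}, {E, G}. Prime attributes: {B, E, G}.
The left-hand side of every FD is a superkey, so BCNF is satisfied.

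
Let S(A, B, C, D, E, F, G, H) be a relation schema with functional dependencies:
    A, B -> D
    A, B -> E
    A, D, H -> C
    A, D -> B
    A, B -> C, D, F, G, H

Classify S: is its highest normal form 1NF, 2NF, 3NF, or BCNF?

Candidate keys: {A, B}, {A, D}. Prime attributes: {A, B, D}.
Every FD has a superkey on the left, so the relation is in BCNF.

BCNF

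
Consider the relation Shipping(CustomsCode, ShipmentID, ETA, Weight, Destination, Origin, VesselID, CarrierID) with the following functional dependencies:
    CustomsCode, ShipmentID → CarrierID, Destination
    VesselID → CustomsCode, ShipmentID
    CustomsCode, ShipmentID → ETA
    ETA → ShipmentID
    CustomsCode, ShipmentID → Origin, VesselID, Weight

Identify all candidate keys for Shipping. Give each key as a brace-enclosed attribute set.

Closure of {VesselID} is {CarrierID, CustomsCode, Destination, ETA, Origin, ShipmentID, VesselID, Weight}, the whole schema; {VesselID} is a candidate key.
Closure of {CustomsCode, ETA} is {CarrierID, CustomsCode, Destination, ETA, Origin, ShipmentID, VesselID, Weight}, the whole schema; {CustomsCode, ETA} is a candidate key.
Closure of {CustomsCode, ShipmentID} is {CarrierID, CustomsCode, Destination, ETA, Origin, ShipmentID, VesselID, Weight}, the whole schema; {CustomsCode, ShipmentID} is a candidate key.
No proper subset of any of these is a key, and no other minimal superkey exists.

{CustomsCode, ETA}, {CustomsCode, ShipmentID}, {VesselID}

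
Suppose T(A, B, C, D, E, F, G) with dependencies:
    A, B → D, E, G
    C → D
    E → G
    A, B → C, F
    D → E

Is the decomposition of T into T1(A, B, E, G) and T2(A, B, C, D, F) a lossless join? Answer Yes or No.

Common attributes: {A, B}; their closure is {A, B, C, D, E, F, G}.
Since T1 ⊆ {A, B, C, D, E, F, G}, the intersection is a superkey of T1; the decomposition is lossless.

Yes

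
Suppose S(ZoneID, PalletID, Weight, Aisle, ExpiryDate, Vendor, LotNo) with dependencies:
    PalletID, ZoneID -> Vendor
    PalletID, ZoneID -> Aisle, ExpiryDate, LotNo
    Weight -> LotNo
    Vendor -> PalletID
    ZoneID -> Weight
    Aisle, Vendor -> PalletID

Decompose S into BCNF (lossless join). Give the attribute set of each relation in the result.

Candidate keys of the original relation: {PalletID, ZoneID}, {Vendor, ZoneID}.
In {Aisle, ExpiryDate, LotNo, PalletID, Vendor, Weight, ZoneID}, {Weight} is not a superkey ({Weight}⁺ restricted to this set is {LotNo, Weight}), so split on Weight -> LotNo into {LotNo, Weight} and {Aisle, ExpiryDate, PalletID, Vendor, Weight, ZoneID}.
{LotNo, Weight} has no BCNF violation.
In {Aisle, ExpiryDate, PalletID, Vendor, Weight, ZoneID}, {Vendor} is not a superkey ({Vendor}⁺ restricted to this set is {PalletID, Vendor}), so split on Vendor -> PalletID into {PalletID, Vendor} and {Aisle, ExpiryDate, Vendor, Weight, ZoneID}.
{PalletID, Vendor} has no BCNF violation.
In {Aisle, ExpiryDate, Vendor, Weight, ZoneID}, {ZoneID} is not a superkey ({ZoneID}⁺ restricted to this set is {Weight, ZoneID}), so split on ZoneID -> Weight into {Weight, ZoneID} and {Aisle, ExpiryDate, Vendor, ZoneID}.
{Weight, ZoneID} has no BCNF violation.
{Aisle, ExpiryDate, Vendor, ZoneID} has no BCNF violation.

{Aisle, ExpiryDate, Vendor, ZoneID}; {LotNo, Weight}; {PalletID, Vendor}; {Weight, ZoneID}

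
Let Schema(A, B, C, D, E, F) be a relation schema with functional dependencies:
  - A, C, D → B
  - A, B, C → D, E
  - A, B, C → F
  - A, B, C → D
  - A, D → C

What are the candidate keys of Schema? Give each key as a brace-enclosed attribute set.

No FD produces {A}, so it must be in every candidate key.
{A, D}⁺ = {A, B, C, D, E, F} — all of the relation — so {A, D} is a candidate key.
{A, B, C}⁺ = {A, B, C, D, E, F} — all of the relation — so {A, B, C} is a candidate key.
These are minimal and exhaustive — every other superkey contains one of them.

{A, B, C}, {A, D}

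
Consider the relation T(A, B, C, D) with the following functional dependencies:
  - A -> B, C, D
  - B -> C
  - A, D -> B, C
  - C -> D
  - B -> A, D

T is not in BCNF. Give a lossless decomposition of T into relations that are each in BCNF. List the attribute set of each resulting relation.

{A, B, C}; {C, D}

Candidate keys of the original relation: {A}, {B}.
Within {A, B, C, D}: {C}⁺ ∩ {A, B, C, D} = {C, D}, not the whole set, so C -> D violates BCNF; decompose into {C, D} and {A, B, C}.
{C, D} has no BCNF violation.
{A, B, C} has no BCNF violation.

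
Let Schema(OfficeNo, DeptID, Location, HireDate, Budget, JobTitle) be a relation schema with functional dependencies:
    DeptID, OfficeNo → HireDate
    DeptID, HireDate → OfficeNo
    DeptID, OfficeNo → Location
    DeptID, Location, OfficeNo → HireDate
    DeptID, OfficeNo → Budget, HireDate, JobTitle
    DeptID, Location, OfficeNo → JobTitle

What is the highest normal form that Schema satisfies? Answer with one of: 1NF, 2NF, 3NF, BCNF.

BCNF

Candidate keys: {DeptID, HireDate}, {DeptID, OfficeNo}. Prime attributes: {DeptID, HireDate, OfficeNo}.
Each dependency's left side is a superkey — BCNF holds.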